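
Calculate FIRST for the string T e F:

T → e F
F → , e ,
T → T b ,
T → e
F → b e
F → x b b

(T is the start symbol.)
FIRST sets of the non-terminals involved (from the grammar, by fixed-point iteration):
  FIRST(T) = { 'e' }

To compute FIRST(T e F), process the symbols left to right:
Symbol T is a non-terminal. Add FIRST(T) \ {ε} = { 'e' }
T is not nullable (ε ∉ FIRST(T)), so stop here.
FIRST(T e F) = { 'e' }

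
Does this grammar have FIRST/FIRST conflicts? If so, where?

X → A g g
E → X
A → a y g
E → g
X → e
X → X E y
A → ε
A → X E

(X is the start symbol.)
FIRST sets of the non-terminals at (or reachable through a nullable prefix from) the front of some alternative:
  FIRST(A) = { 'a', 'e', 'g', ε }
  FIRST(X) = { 'a', 'e', 'g' }

Productions for X:
  X → A g g: FIRST = { 'a', 'e', 'g' }
  X → e: FIRST = { 'e' }
  X → X E y: FIRST = { 'a', 'e', 'g' }
Productions for E:
  E → X: FIRST = { 'a', 'e', 'g' }
  E → g: FIRST = { 'g' }
Productions for A:
  A → a y g: FIRST = { 'a' }
  A → ε: FIRST = { ε }
  A → X E: FIRST = { 'a', 'e', 'g' }

Conflict for X: X → A g g and X → e
  Overlap: { 'e' }
Conflict for X: X → A g g and X → X E y
  Overlap: { 'a', 'e', 'g' }
Conflict for X: X → e and X → X E y
  Overlap: { 'e' }
Conflict for E: E → X and E → g
  Overlap: { 'g' }
Conflict for A: A → a y g and A → X E
  Overlap: { 'a' }

Answer: Yes. X → A g g / X → e on { 'e' }; X → A g g / X → X E y on { 'a', 'e', 'g' }; X → e / X → X E y on { 'e' }; E → X / E → g on { 'g' }; A → a y g / A → X E on { 'a' }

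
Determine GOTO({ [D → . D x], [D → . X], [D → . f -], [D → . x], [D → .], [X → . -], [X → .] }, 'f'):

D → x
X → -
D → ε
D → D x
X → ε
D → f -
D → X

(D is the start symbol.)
{ [D → f . -] }

GOTO(I, 'f') = CLOSURE({ [A → αX.β] : [A → α.Xβ] ∈ I, X = 'f' })

Items with dot before 'f', with the dot advanced:
  [D → . f -] → [D → f . -]
Closure adds nothing (no advanced item has the dot before a non-terminal).

GOTO = { [D → f . -] }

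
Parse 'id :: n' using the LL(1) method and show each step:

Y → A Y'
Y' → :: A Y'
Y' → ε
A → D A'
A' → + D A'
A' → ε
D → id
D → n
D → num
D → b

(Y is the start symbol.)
LL(1) parsing maintains a stack (initially the start symbol over $) and the input. At each step: if the stack top is a terminal, match it against the current input token; if it is a non-terminal N, replace it with the RHS of M[N, lookahead] (the unique production whose predict set contains the lookahead).

Stack is shown with the top on the left.

Stack       Input      Action
-----------------------------
Y $         id :: n $  output Y → A Y'
A Y' $      id :: n $  output A → D A'
D A' Y' $   id :: n $  output D → id
id A' Y' $  id :: n $  match 'id'
A' Y' $     :: n $     output A' → ε
Y' $        :: n $     output Y' → :: A Y'
:: A Y' $   :: n $     match '::'
A Y' $      n $        output A → D A'
D A' Y' $   n $        output D → n
n A' Y' $   n $        match 'n'
A' Y' $     $          output A' → ε
Y' $        $          output Y' → ε
$           $          accept

The string is accepted.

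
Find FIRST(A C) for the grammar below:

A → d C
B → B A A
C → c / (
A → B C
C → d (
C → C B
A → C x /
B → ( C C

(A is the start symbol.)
{ '(', 'c', 'd' }

FIRST sets of the non-terminals involved (from the grammar, by fixed-point iteration):
  FIRST(A) = { '(', 'c', 'd' }

To compute FIRST(A C), process the symbols left to right:
Symbol A is a non-terminal. Add FIRST(A) \ {ε} = { '(', 'c', 'd' }
A is not nullable (ε ∉ FIRST(A)), so stop here.
FIRST(A C) = { '(', 'c', 'd' }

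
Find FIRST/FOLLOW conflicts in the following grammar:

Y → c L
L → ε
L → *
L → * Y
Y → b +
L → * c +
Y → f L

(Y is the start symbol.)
Nullable non-terminals: L.

L: nullable alternative(s) L → ε; FOLLOW(L) = { $ }
  L → ε: FIRST \ {ε} = { } — this is the only nullable alternative, skip
  L → *: FIRST \ {ε} = { '*' } — disjoint from FOLLOW(L)
  L → * Y: FIRST \ {ε} = { '*' } — disjoint from FOLLOW(L)
  L → * c +: FIRST \ {ε} = { '*' } — disjoint from FOLLOW(L)

Y has no nullable alternative, so no FIRST/FOLLOW check is needed there.

No FIRST/FOLLOW conflicts found.

Answer: No FIRST/FOLLOW conflicts.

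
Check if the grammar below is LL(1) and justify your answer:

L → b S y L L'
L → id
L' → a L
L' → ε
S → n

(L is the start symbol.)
No. Predict set conflict for L': { 'a' }

A grammar is LL(1) if for each non-terminal N with multiple productions, the predict sets of those productions are pairwise disjoint, where PREDICT(N → α) = (FIRST(α) \ {ε}) ∪ (FOLLOW(N) if α ⇒* ε).

Relevant sets:
  FOLLOW(L') = { $, 'a' }

For L:
  PREDICT(L → b S y L L') = { 'b' }
  PREDICT(L → id) = { 'id' }
For L':
  PREDICT(L' → a L) = { 'a' }
  PREDICT(L' → ε) = { $, 'a' }
S has a single production, so nothing to check there.

Conflict found: Predict set conflict for L': { 'a' }
The grammar is NOT LL(1).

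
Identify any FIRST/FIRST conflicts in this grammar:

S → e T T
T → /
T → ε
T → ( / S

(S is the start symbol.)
No FIRST/FIRST conflicts.

A FIRST/FIRST conflict occurs when two productions N → α and N → β for the same non-terminal have FIRST(α) ∩ FIRST(β) ≠ ∅ (with ε ∈ FIRST of a nullable right-hand side, so two nullable alternatives also conflict).

Productions for T:
  T → /: FIRST = { '/' }
  T → ε: FIRST = { ε }
  T → ( / S: FIRST = { '(' }
S has only one production, so no FIRST/FIRST conflict is possible there.

All alternatives of each non-terminal have pairwise disjoint FIRST sets.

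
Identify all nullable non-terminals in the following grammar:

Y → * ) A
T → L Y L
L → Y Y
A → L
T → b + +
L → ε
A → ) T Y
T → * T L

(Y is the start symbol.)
{ 'A', 'L' }

A non-terminal is nullable if it can derive ε (the empty string): either it has an ε-production, or it has a production whose right-hand side consists entirely of nullable non-terminals.

ε-productions: L → ε
So L is immediately nullable.
A → L: every symbol on the right is nullable, so A is nullable too.
No further non-terminal can be added: every production for the remaining non-terminals contains a terminal or a non-nullable non-terminal.
Nullable = { 'A', 'L' }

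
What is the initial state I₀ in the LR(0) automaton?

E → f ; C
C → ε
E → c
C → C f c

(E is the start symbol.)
{ [E → . c], [E → . f ; C], [E' → . E] }

First, augment the grammar with E' → E
I₀ = CLOSURE({ [E' → . E] }):
  [E' → . E] has the dot before E: add [E → . f ; C], [E → . c]
No further items can be added.

I₀ = { [E → . c], [E → . f ; C], [E' → . E] }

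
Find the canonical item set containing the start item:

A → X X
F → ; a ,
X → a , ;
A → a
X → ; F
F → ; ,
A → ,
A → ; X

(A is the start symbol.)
{ [A → . ,], [A → . ; X], [A → . X X], [A → . a], [A' → . A], [X → . ; F], [X → . a , ;] }

First, augment the grammar with A' → A
I₀ = CLOSURE({ [A' → . A] }):
  [A' → . A] has the dot before A: add [A → . X X], [A → . a], [A → . ,], [A → . ; X]
  [A → . X X] has the dot before X: add [X → . a , ;], [X → . ; F]
No further items can be added.

I₀ = { [A → . ,], [A → . ; X], [A → . X X], [A → . a], [A' → . A], [X → . ; F], [X → . a , ;] }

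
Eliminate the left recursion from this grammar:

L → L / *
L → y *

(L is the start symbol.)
L is directly left-recursive. The standard transformation for
  A → A α₁ | ... | A α_m | β₁ | ... | β_n
is
  A  → β₁ A' | ... | β_n A'
  A' → α₁ A' | ... | α_m A' | ε

L → y * becomes L → y * L'
L → L / * becomes L' → / * L'
Add L' → ε

Resulting grammar:
L → y * L'
L' → / * L'
L' → ε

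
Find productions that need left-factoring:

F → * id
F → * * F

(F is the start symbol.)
Left-factoring is needed when two productions for the same non-terminal
share a common prefix on the right-hand side.

Productions for F:
  F → * id
  F → * * F

Found common prefix '*' in productions for F

Answer: Yes, F has productions with common prefix '*'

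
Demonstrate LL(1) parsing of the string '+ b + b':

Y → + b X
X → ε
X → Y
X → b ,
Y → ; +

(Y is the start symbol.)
LL(1) parsing maintains a stack (initially the start symbol over $) and the input. At each step: if the stack top is a terminal, match it against the current input token; if it is a non-terminal N, replace it with the RHS of M[N, lookahead] (the unique production whose predict set contains the lookahead).

Stack is shown with the top on the left.

Stack    Input      Action
--------------------------
Y $      + b + b $  output Y → + b X
+ b X $  + b + b $  match '+'
b X $    b + b $    match 'b'
X $      + b $      output X → Y
Y $      + b $      output Y → + b X
+ b X $  + b $      match '+'
b X $    b $        match 'b'
X $      $          output X → ε
$        $          accept

The string is accepted.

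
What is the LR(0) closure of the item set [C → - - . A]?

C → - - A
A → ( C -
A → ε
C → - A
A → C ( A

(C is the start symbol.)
To compute CLOSURE, for each item [A → α.Bβ] where B is a non-terminal, add [B → .γ] for all productions B → γ; repeat for the newly added items until nothing changes.

Start with: [C → - - . A]
  [C → - - . A] has the dot before A: add [A → . ( C -], [A → .], [A → . C ( A]
  [A → . C ( A] has the dot before C: add [C → . - - A], [C → . - A]
No further items can be added.

CLOSURE = { [A → . ( C -], [A → . C ( A], [A → .], [C → - - . A], [C → . - - A], [C → . - A] }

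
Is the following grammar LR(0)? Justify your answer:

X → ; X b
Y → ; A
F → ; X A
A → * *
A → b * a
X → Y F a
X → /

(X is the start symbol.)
Augment with X' → X and build the canonical LR(0) collection (I0 = CLOSURE({[X' → . X]}), then GOTO on every symbol after a dot until no new states appear). It has 18 states:
  I0: { [X → . /], [X → . ; X b], [X → . Y F a], [X' → . X], [Y → . ; A] }  — shift
  I1: { [X → / .] }  — reduce
  I2: { [A → . * *], [A → . b * a], [X → . /], [X → . ; X b], [X → . Y F a], [X → ; . X b], [Y → . ; A], [Y → ; . A] }  — shift
  I3: { [X' → X .] }  — accept
  I4: { [F → . ; X A], [X → Y . F a] }  — shift
  I5: { [F → ; . X A], [X → . /], [X → . ; X b], [X → . Y F a], [Y → . ; A] }  — shift
  I6: { [X → Y F . a] }  — shift
  I7: { [X → Y F a .] }  — reduce
  I8: { [A → . * *], [A → . b * a], [F → ; X . A] }  — shift
  I9: { [A → * . *] }  — shift
  I10: { [F → ; X A .] }  — reduce
  I11: { [A → b . * a] }  — shift
  I12: { [A → b * . a] }  — shift
  I13: { [A → b * a .] }  — reduce
  I14: { [A → * * .] }  — reduce
  I15: { [Y → ; A .] }  — reduce
  I16: { [X → ; X . b] }  — shift
  I17: { [X → ; X b .] }  — reduce

Every state is either a pure shift/goto state or contains exactly one complete item and nothing to shift — no conflicts. The grammar is LR(0).

Answer: Yes, the grammar is LR(0)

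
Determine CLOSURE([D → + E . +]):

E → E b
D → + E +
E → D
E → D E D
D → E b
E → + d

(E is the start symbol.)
{ [D → + E . +] }

To compute CLOSURE, for each item [A → α.Bβ] where B is a non-terminal, add [B → .γ] for all productions B → γ; repeat for the newly added items until nothing changes.

Start with: [D → + E . +]
The dot precedes the terminal '+', so nothing is added.

CLOSURE = { [D → + E . +] }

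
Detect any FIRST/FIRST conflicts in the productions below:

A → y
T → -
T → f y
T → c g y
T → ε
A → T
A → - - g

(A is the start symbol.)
A FIRST/FIRST conflict occurs when two productions N → α and N → β for the same non-terminal have FIRST(α) ∩ FIRST(β) ≠ ∅ (with ε ∈ FIRST of a nullable right-hand side, so two nullable alternatives also conflict).

FIRST sets of the non-terminals at (or reachable through a nullable prefix from) the front of some alternative:
  FIRST(T) = { '-', 'c', 'f', ε }

Productions for A:
  A → y: FIRST = { 'y' }
  A → T: FIRST = { '-', 'c', 'f', ε }
  A → - - g: FIRST = { '-' }
Productions for T:
  T → -: FIRST = { '-' }
  T → f y: FIRST = { 'f' }
  T → c g y: FIRST = { 'c' }
  T → ε: FIRST = { ε }

Conflict for A: A → T and A → - - g
  Overlap: { '-' }

Answer: Yes. A → T / A → '-' '-' g on { '-' }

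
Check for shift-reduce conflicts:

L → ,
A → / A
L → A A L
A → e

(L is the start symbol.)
Augment with L' → L and build the canonical LR(0) collection (I0 = CLOSURE({[L' → . L]}), then GOTO on every symbol after a dot until no new states appear). It has 9 states:
  I0: { [A → . / A], [A → . e], [L → . ,], [L → . A A L], [L' → . L] }  — shift
  I1: { [L → , .] }  — reduce
  I2: { [A → . / A], [A → . e], [A → / . A] }  — shift
  I3: { [A → . / A], [A → . e], [L → A . A L] }  — shift
  I4: { [L' → L .] }  — accept
  I5: { [A → e .] }  — reduce
  I6: { [A → . / A], [A → . e], [L → . ,], [L → . A A L], [L → A A . L] }  — shift
  I7: { [L → A A L .] }  — reduce
  I8: { [A → / A .] }  — reduce

No state contains both a complete item and a shift item.

Answer: No shift-reduce conflicts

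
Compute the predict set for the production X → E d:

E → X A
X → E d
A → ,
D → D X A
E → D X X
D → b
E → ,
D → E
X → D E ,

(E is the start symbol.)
PREDICT(X → E d) = (FIRST(RHS) \ {ε}) ∪ (FOLLOW(X) if ε ∈ FIRST(RHS), i.e. RHS ⇒* ε)
FIRST(E) = { ',', 'b' }
FIRST(E d) = { ',', 'b' }
ε ∉ FIRST(E d), so FOLLOW(X) is not added.
PREDICT(X → E d) = { ',', 'b' }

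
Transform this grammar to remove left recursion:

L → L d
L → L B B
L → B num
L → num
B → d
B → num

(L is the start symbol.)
L is directly left-recursive. The standard transformation for
  A → A α₁ | ... | A α_m | β₁ | ... | β_n
is
  A  → β₁ A' | ... | β_n A'
  A' → α₁ A' | ... | α_m A' | ε

L → B num becomes L → B num L'
L → num becomes L → num L'
L → L d becomes L' → d L'
L → L B B becomes L' → B B L'
Add L' → ε

Productions for other non-terminals are unchanged:
  B → d
  B → num

Resulting grammar:
L → B num L'
L → num L'
L' → d L'
L' → B B L'
L' → ε
B → d
B → num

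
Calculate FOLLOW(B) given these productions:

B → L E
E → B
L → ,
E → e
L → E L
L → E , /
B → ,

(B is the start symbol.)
B is the start symbol, so $ ∈ FOLLOW(B).
In E → B: B is at the end, add FOLLOW(E)

The FOLLOW sets referred to above (computed the same way, to a fixed point):
  FOLLOW(E) = { $, ',', 'e' }

Taking the union: FOLLOW(B) = { $, ',', 'e' }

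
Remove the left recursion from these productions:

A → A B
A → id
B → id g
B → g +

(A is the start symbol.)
A → id A'
A' → B A'
A' → ε
B → id g
B → g +

A is directly left-recursive. The standard transformation for
  A → A α₁ | ... | A α_m | β₁ | ... | β_n
is
  A  → β₁ A' | ... | β_n A'
  A' → α₁ A' | ... | α_m A' | ε

A → id becomes A → id A'
A → A B becomes A' → B A'
Add A' → ε

Productions for other non-terminals are unchanged:
  B → id g
  B → g +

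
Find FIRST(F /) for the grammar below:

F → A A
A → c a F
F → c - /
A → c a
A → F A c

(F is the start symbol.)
FIRST sets of the non-terminals involved (from the grammar, by fixed-point iteration):
  FIRST(F) = { 'c' }

To compute FIRST(F /), process the symbols left to right:
Symbol F is a non-terminal. Add FIRST(F) \ {ε} = { 'c' }
F is not nullable (ε ∉ FIRST(F)), so stop here.
FIRST(F /) = { 'c' }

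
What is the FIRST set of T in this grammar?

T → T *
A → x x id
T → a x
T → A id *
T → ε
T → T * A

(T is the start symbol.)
FIRST sets of the other non-terminals involved (by the same procedure, iterated to a fixed point):
  FIRST(A) = { 'x' }

From T → T *:
  - T is the symbol being defined: contributes nothing new
    T is nullable, so continue to the next symbol
  - '*' is a terminal: add '*' and stop
From T → a x:
  - a is a terminal: add 'a' and stop
From T → A id *:
  - A is a non-terminal: add FIRST(A) \ {ε} = { 'x' }
    A is not nullable, so stop
From T → ε:
  - ε-production, so ε ∈ FIRST(T)
From T → T * A:
  - T is the symbol being defined: contributes nothing new
    T is nullable, so continue to the next symbol
  - '*' is a terminal: add '*' and stop

Collecting: FIRST(T) = { '*', 'a', 'x', ε }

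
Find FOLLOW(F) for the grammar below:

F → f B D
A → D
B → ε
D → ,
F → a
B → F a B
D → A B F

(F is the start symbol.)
{ $, 'a', 'f' }

To compute FOLLOW(F), find every occurrence of F on a right-hand side N → α F β: add FIRST(β) \ {ε}, and if β is empty or nullable also add FOLLOW(N). Iterate to a fixed point.

F is the start symbol, so $ ∈ FOLLOW(F).
In B → F a B: F is followed by a B, add FIRST(a B) \ {ε} = { 'a' }
In D → A B F: F is at the end, add FOLLOW(D)

The FOLLOW sets referred to above (computed the same way, to a fixed point):
  FOLLOW(D) = { $, 'a', 'f' }

Taking the union: FOLLOW(F) = { $, 'a', 'f' }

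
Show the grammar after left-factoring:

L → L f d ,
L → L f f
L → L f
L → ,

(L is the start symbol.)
Left-factoring transforms A → αβ₁ | αβ₂ into A → αA' and A' → β₁ | β₂
(α is the longest common prefix among the alternatives). Repeat until
no nonterminal has two alternatives with a common prefix.

Round 1: L has alternatives sharing prefix 'L f'. Introduce L': L → L f L'
  Add: L' → d ,
  Add: L' → f
  Add: L' → ε

No remaining common prefixes — done.

Resulting grammar:
L → L f L'
L' → d ,
L' → f
L' → ε
L → ,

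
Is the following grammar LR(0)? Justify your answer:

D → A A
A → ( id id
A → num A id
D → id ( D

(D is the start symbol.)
Yes, the grammar is LR(0)

Augment with D' → D and build the canonical LR(0) collection (I0 = CLOSURE({[D' → . D]}), then GOTO on every symbol after a dot until no new states appear). It has 13 states:
  I0: { [A → . ( id id], [A → . num A id], [D → . A A], [D → . id ( D], [D' → . D] }  — shift
  I1: { [A → ( . id id] }  — shift
  I2: { [A → . ( id id], [A → . num A id], [D → A . A] }  — shift
  I3: { [D' → D .] }  — accept
  I4: { [D → id . ( D] }  — shift
  I5: { [A → . ( id id], [A → . num A id], [A → num . A id] }  — shift
  I6: { [A → num A . id] }  — shift
  I7: { [A → num A id .] }  — reduce
  I8: { [A → . ( id id], [A → . num A id], [D → . A A], [D → . id ( D], [D → id ( . D] }  — shift
  I9: { [D → id ( D .] }  — reduce
  I10: { [D → A A .] }  — reduce
  I11: { [A → ( id . id] }  — shift
  I12: { [A → ( id id .] }  — reduce

Every state is either a pure shift/goto state or contains exactly one complete item and nothing to shift — no conflicts. The grammar is LR(0).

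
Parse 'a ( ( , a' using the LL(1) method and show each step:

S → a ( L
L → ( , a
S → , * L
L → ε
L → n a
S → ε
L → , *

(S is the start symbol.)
Stack is shown with the top on the left.

Stack    Input        Action
----------------------------
S $      a ( ( , a $  output S → a ( L
a ( L $  a ( ( , a $  match 'a'
( L $    ( ( , a $    match '('
L $      ( , a $      output L → ( , a
( , a $  ( , a $      match '('
, a $    , a $        match ','
a $      a $          match 'a'
$        $            accept

The string is accepted.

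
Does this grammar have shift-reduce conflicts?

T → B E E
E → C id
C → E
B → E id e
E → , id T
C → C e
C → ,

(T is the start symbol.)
Yes — I1: [C → , .] vs [E → , . id T]; I4: [C → E .] vs [B → E . id e]; I10: [C → E .] vs [C → . ,]

A shift-reduce conflict occurs when an LR(0) state has both:
  - a complete (reduce) item [A → α .] (dot at the end), and
  - a shift item [B → β . c γ] (dot before a terminal).

Augment with T' → T and build the canonical LR(0) collection (I0 = CLOSURE({[T' → . T]}), then GOTO on every symbol after a dot until no new states appear). It has 14 states:
  I0: { [B → . E id e], [C → . ,], [C → . C e], [C → . E], [E → . , id T], [E → . C id], [T → . B E E], [T' → . T] }  — shift
  I1: { [C → , .], [E → , . id T] }  — shift, reduce
  I2: { [C → . ,], [C → . C e], [C → . E], [E → . , id T], [E → . C id], [T → B . E E] }  — shift
  I3: { [C → C . e], [E → C . id] }  — shift
  I4: { [B → E . id e], [C → E .] }  — shift, reduce
  I5: { [T' → T .] }  — accept
  I6: { [B → E id . e] }  — shift
  I7: { [B → E id e .] }  — reduce
  I8: { [C → C e .] }  — reduce
  I9: { [E → C id .] }  — reduce
  I10: { [C → . ,], [C → . C e], [C → . E], [C → E .], [E → . , id T], [E → . C id], [T → B E . E] }  — shift, reduce
  I11: { [C → E .], [T → B E E .] }  — 2 reduces
  I12: { [B → . E id e], [C → . ,], [C → . C e], [C → . E], [E → , id . T], [E → . , id T], [E → . C id], [T → . B E E] }  — shift
  I13: { [E → , id T .] }  — reduce

I1 contains reduce item [C → , .] and shift item [E → , . id T] — shift-reduce conflict.
I4 contains reduce item [C → E .] and shift item [B → E . id e] — shift-reduce conflict.
I10 contains reduce item [C → E .] and shift items [C → . ,], [E → . , id T] — shift-reduce conflict.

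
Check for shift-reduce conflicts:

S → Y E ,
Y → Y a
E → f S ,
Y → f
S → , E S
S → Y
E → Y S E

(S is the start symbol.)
Augment with S' → S and build the canonical LR(0) collection (I0 = CLOSURE({[S' → . S]}), then GOTO on every symbol after a dot until no new states appear). It has 16 states:
  I0: { [S → . , E S], [S → . Y E ,], [S → . Y], [S' → . S], [Y → . Y a], [Y → . f] }  — shift
  I1: { [E → . Y S E], [E → . f S ,], [S → , . E S], [Y → . Y a], [Y → . f] }  — shift
  I2: { [S' → S .] }  — accept
  I3: { [E → . Y S E], [E → . f S ,], [S → Y . E ,], [S → Y .], [Y → . Y a], [Y → . f], [Y → Y . a] }  — shift, reduce
  I4: { [Y → f .] }  — reduce
  I5: { [S → Y E . ,] }  — shift
  I6: { [E → Y . S E], [S → . , E S], [S → . Y E ,], [S → . Y], [Y → . Y a], [Y → . f], [Y → Y . a] }  — shift
  I7: { [Y → Y a .] }  — reduce
  I8: { [E → f . S ,], [S → . , E S], [S → . Y E ,], [S → . Y], [Y → . Y a], [Y → . f], [Y → f .] }  — shift, reduce
  I9: { [E → f S . ,] }  — shift
  I10: { [E → f S , .] }  — reduce
  I11: { [E → . Y S E], [E → . f S ,], [E → Y S . E], [Y → . Y a], [Y → . f] }  — shift
  I12: { [E → Y S E .] }  — reduce
  I13: { [S → Y E , .] }  — reduce
  I14: { [S → , E . S], [S → . , E S], [S → . Y E ,], [S → . Y], [Y → . Y a], [Y → . f] }  — shift
  I15: { [S → , E S .] }  — reduce

I3 contains reduce item [S → Y .] and shift items [E → . f S ,], [Y → Y . a], [Y → . f] — shift-reduce conflict.
I8 contains reduce item [Y → f .] and shift items [S → . , E S], [Y → . f] — shift-reduce conflict.

Answer: Yes — I3: [S → Y .] vs [E → . f S ,]; I8: [Y → f .] vs [S → . , E S]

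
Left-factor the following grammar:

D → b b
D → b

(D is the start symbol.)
Left-factoring transforms A → αβ₁ | αβ₂ into A → αA' and A' → β₁ | β₂
(α is the longest common prefix among the alternatives). Repeat until
no nonterminal has two alternatives with a common prefix.

Round 1: D has alternatives sharing prefix 'b'. Introduce D': D → b D'
  Add: D' → b
  Add: D' → ε

No remaining common prefixes — done.

Resulting grammar:
D → b D'
D' → b
D' → ε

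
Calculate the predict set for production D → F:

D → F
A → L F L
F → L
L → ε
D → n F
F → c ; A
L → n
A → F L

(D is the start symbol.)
PREDICT(D → F) = (FIRST(RHS) \ {ε}) ∪ (FOLLOW(D) if ε ∈ FIRST(RHS), i.e. RHS ⇒* ε)
FIRST(F) = { 'c', 'n', ε }
FIRST(F) = { 'c', 'n', ε }
ε ∈ FIRST(F) (the right-hand side is nullable), so add FOLLOW(D) = { $ }
PREDICT(D → F) = { $, 'c', 'n' }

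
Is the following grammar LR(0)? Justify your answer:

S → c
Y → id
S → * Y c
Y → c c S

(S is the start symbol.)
Augment with S' → S and build the canonical LR(0) collection (I0 = CLOSURE({[S' → . S]}), then GOTO on every symbol after a dot until no new states appear). It has 10 states:
  I0: { [S → . * Y c], [S → . c], [S' → . S] }  — shift
  I1: { [S → * . Y c], [Y → . c c S], [Y → . id] }  — shift
  I2: { [S' → S .] }  — accept
  I3: { [S → c .] }  — reduce
  I4: { [S → * Y . c] }  — shift
  I5: { [Y → c . c S] }  — shift
  I6: { [Y → id .] }  — reduce
  I7: { [S → . * Y c], [S → . c], [Y → c c . S] }  — shift
  I8: { [Y → c c S .] }  — reduce
  I9: { [S → * Y c .] }  — reduce

Every state is either a pure shift/goto state or contains exactly one complete item and nothing to shift — no conflicts. The grammar is LR(0).

Answer: Yes, the grammar is LR(0)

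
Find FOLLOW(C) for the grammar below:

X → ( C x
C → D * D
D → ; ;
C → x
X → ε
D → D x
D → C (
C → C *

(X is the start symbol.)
To compute FOLLOW(C), find every occurrence of C on a right-hand side N → α C β: add FIRST(β) \ {ε}, and if β is empty or nullable also add FOLLOW(N). Iterate to a fixed point.

In X → ( C x: C is followed by x, add FIRST(x) \ {ε} = { 'x' }
In D → C (: C is followed by '(', add FIRST('(') \ {ε} = { '(' }
In C → C *: C is followed by '*', add FIRST('*') \ {ε} = { '*' }

Taking the union: FOLLOW(C) = { '(', '*', 'x' }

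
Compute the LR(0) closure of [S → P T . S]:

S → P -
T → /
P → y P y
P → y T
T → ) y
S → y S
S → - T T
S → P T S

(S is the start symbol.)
{ [P → . y P y], [P → . y T], [S → . - T T], [S → . P -], [S → . P T S], [S → . y S], [S → P T . S] }

Start with: [S → P T . S]
  [S → P T . S] has the dot before S: add [S → . P -], [S → . y S], [S → . - T T], [S → . P T S]
  [S → . P -] has the dot before P: add [P → . y P y], [P → . y T]
No further items can be added.

CLOSURE = { [P → . y P y], [P → . y T], [S → . - T T], [S → . P -], [S → . P T S], [S → . y S], [S → P T . S] }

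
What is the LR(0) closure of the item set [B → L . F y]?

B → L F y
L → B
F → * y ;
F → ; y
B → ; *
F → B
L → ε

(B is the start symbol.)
{ [B → . ; *], [B → . L F y], [B → L . F y], [F → . * y ;], [F → . ; y], [F → . B], [L → . B], [L → .] }

To compute CLOSURE, for each item [A → α.Bβ] where B is a non-terminal, add [B → .γ] for all productions B → γ; repeat for the newly added items until nothing changes.

Start with: [B → L . F y]
  [B → L . F y] has the dot before F: add [F → . * y ;], [F → . ; y], [F → . B]
  [F → . B] has the dot before B: add [B → . L F y], [B → . ; *]
  [B → . L F y] has the dot before L: add [L → . B], [L → .]
No further items can be added.

CLOSURE = { [B → . ; *], [B → . L F y], [B → L . F y], [F → . * y ;], [F → . ; y], [F → . B], [L → . B], [L → .] }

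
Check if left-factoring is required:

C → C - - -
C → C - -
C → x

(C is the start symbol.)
Yes, C has productions with common prefix 'C - -'

Left-factoring is needed when two productions for the same non-terminal
share a common prefix on the right-hand side.

Productions for C:
  C → C - - -
  C → C - -
  C → x

Found common prefix 'C - -' in productions for C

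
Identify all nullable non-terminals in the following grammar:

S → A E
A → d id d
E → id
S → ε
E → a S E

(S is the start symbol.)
ε-productions: S → ε
So S is immediately nullable.
No further non-terminal can be added: every production for the remaining non-terminals contains a terminal or a non-nullable non-terminal.
Nullable = { 'S' }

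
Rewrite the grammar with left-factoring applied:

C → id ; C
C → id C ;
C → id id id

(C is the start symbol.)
Left-factoring transforms A → αβ₁ | αβ₂ into A → αA' and A' → β₁ | β₂
(α is the longest common prefix among the alternatives). Repeat until
no nonterminal has two alternatives with a common prefix.

Round 1: C has alternatives sharing prefix 'id'. Introduce C': C → id C'
  Add: C' → ; C
  Add: C' → C ;
  Add: C' → id id

No remaining common prefixes — done.

Resulting grammar:
C → id C'
C' → ; C
C' → C ;
C' → id id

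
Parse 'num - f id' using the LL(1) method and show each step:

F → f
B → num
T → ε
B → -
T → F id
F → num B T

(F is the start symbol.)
Stack is shown with the top on the left.

Stack      Input         Action
-------------------------------
F $        num - f id $  output F → num B T
num B T $  num - f id $  match 'num'
B T $      - f id $      output B → -
- T $      - f id $      match '-'
T $        f id $        output T → F id
F id $     f id $        output F → f
f id $     f id $        match 'f'
id $       id $          match 'id'
$          $             accept

The string is accepted.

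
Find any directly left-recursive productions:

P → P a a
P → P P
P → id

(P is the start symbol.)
P → P a a: LEFT RECURSIVE (starts with P)
P → P P: LEFT RECURSIVE (starts with P)
P → id: starts with id

The grammar has direct left recursion on: P.

Answer: Yes, P is left-recursive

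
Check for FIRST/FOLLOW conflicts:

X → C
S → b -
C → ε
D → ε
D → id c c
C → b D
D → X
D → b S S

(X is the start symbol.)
Nullable non-terminals: C, D, X.
FIRST sets used below: FIRST(X) = { 'b', ε }

C: nullable alternative(s) C → ε; FOLLOW(C) = { $ }
  C → ε: FIRST \ {ε} = { } — this is the only nullable alternative, skip
  C → b D: FIRST \ {ε} = { 'b' } — disjoint from FOLLOW(C)

D: nullable alternative(s) D → ε, D → X; FOLLOW(D) = { $ }
  D → ε: FIRST \ {ε} = { } — disjoint from FOLLOW(D)
  D → id c c: FIRST \ {ε} = { 'id' } — disjoint from FOLLOW(D)
  D → X: FIRST \ {ε} = { 'b' } — disjoint from FOLLOW(D)
  D → b S S: FIRST \ {ε} = { 'b' } — disjoint from FOLLOW(D)
X has a nullable alternative but only one production, so nothing to check.

S has no nullable alternative, so no FIRST/FOLLOW check is needed there.

No FIRST/FOLLOW conflicts found.

Answer: No FIRST/FOLLOW conflicts.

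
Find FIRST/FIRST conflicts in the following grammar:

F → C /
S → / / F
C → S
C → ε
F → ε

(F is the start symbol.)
FIRST sets of the non-terminals at (or reachable through a nullable prefix from) the front of some alternative:
  FIRST(C) = { '/', ε }
  FIRST(S) = { '/' }

Productions for F:
  F → C /: FIRST = { '/' }
  F → ε: FIRST = { ε }
Productions for C:
  C → S: FIRST = { '/' }
  C → ε: FIRST = { ε }
S has only one production, so no FIRST/FIRST conflict is possible there.

All alternatives of each non-terminal have pairwise disjoint FIRST sets.

Answer: No FIRST/FIRST conflicts.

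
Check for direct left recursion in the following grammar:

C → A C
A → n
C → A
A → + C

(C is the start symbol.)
No direct left recursion

Direct left recursion occurs when N → N α for some non-terminal N (the right-hand side begins with the left-hand side itself).

C → A C: starts with A
A → n: starts with n
C → A: starts with A
A → + C: starts with '+'

No direct left recursion found.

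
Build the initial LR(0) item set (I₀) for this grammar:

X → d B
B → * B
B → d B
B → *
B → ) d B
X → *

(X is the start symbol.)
{ [X → . *], [X → . d B], [X' → . X] }

First, augment the grammar with X' → X
I₀ = CLOSURE({ [X' → . X] }):
  [X' → . X] has the dot before X: add [X → . d B], [X → . *]
No further items can be added.

I₀ = { [X → . *], [X → . d B], [X' → . X] }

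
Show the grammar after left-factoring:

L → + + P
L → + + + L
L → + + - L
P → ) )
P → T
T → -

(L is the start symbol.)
L → + + L'
L' → P
L' → + L
L' → - L
P → ) )
P → T
T → -

Left-factoring transforms A → αβ₁ | αβ₂ into A → αA' and A' → β₁ | β₂
(α is the longest common prefix among the alternatives). Repeat until
no nonterminal has two alternatives with a common prefix.

Round 1: L has alternatives sharing prefix '+ +'. Introduce L': L → + + L'
  Add: L' → P
  Add: L' → + L
  Add: L' → - L

No remaining common prefixes — done.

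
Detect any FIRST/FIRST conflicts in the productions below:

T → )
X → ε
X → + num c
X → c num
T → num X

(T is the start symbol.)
No FIRST/FIRST conflicts.

Productions for T:
  T → ): FIRST = { ')' }
  T → num X: FIRST = { 'num' }
Productions for X:
  X → ε: FIRST = { ε }
  X → + num c: FIRST = { '+' }
  X → c num: FIRST = { 'c' }

All alternatives of each non-terminal have pairwise disjoint FIRST sets.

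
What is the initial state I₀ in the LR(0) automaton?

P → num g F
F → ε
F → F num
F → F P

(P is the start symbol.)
{ [P → . num g F], [P' → . P] }

First, augment the grammar with P' → P
I₀ = CLOSURE({ [P' → . P] }):
  [P' → . P] has the dot before P: add [P → . num g F]
No further items can be added.

I₀ = { [P → . num g F], [P' → . P] }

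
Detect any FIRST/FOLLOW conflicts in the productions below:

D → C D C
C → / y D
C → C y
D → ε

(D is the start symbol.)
Yes. D → C D C with FOLLOW(D) on { '/' }

A FIRST/FOLLOW conflict occurs when a non-terminal N has a nullable alternative N → β (β ⇒* ε) and another alternative N → α with FIRST(α) ∩ FOLLOW(N) ≠ ∅: on such a lookahead the parser cannot decide between expanding α and letting N vanish via β.

Nullable non-terminals: D.
FIRST sets used below: FIRST(C) = { '/' }

D: nullable alternative(s) D → ε; FOLLOW(D) = { $, '/', 'y' }
  D → C D C: FIRST \ {ε} = { '/' } — overlaps FOLLOW(D) on { '/' }: CONFLICT
  D → ε: FIRST \ {ε} = { } — this is the only nullable alternative, skip

C has no nullable alternative, so no FIRST/FOLLOW check is needed there.

So the grammar has 1 FIRST/FOLLOW conflict (marked CONFLICT above).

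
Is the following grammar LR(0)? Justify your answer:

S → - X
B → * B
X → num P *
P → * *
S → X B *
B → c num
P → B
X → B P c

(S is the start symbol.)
No. Shift-reduce conflict between [P → * * .] and [B → . * B]

A grammar is LR(0) if no state in the canonical LR(0) collection has:
  - both a shift item (dot before a terminal) and a complete item (shift-reduce conflict), or
  - two or more complete items (reduce-reduce conflict; the accept item [S' → S .] counts as a complete item here).

Augment with S' → S and build the canonical LR(0) collection (I0 = CLOSURE({[S' → . S]}), then GOTO on every symbol after a dot until no new states appear). It has 20 states:
  I0: { [B → . * B], [B → . c num], [S → . - X], [S → . X B *], [S' → . S], [X → . B P c], [X → . num P *] }  — shift
  I1: { [B → * . B], [B → . * B], [B → . c num] }  — shift
  I2: { [B → . * B], [B → . c num], [S → - . X], [X → . B P c], [X → . num P *] }  — shift
  I3: { [B → . * B], [B → . c num], [P → . * *], [P → . B], [X → B . P c] }  — shift
  I4: { [S' → S .] }  — accept
  I5: { [B → . * B], [B → . c num], [S → X . B *] }  — shift
  I6: { [B → c . num] }  — shift
  I7: { [B → . * B], [B → . c num], [P → . * *], [P → . B], [X → num . P *] }  — shift
  I8: { [B → * . B], [B → . * B], [B → . c num], [P → * . *] }  — shift
  I9: { [P → B .] }  — reduce
  I10: { [X → num P . *] }  — shift
  I11: { [X → num P * .] }  — reduce
  I12: { [B → * . B], [B → . * B], [B → . c num], [P → * * .] }  — shift, reduce
  I13: { [B → * B .] }  — reduce
  I14: { [B → c num .] }  — reduce
  I15: { [S → X B . *] }  — shift
  I16: { [S → X B * .] }  — reduce
  I17: { [X → B P . c] }  — shift
  I18: { [X → B P c .] }  — reduce
  I19: { [S → - X .] }  — reduce

Conflict in state I12:
  Shift-reduce conflict between [P → * * .] and [B → . * B]
So the grammar is NOT LR(0).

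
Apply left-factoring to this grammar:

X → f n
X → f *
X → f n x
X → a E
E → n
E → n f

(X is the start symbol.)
X → f X'
X' → n X''
X'' → ε
X'' → x
X' → *
X → a E
E → n E'
E' → ε
E' → f

Left-factoring transforms A → αβ₁ | αβ₂ into A → αA' and A' → β₁ | β₂
(α is the longest common prefix among the alternatives). Repeat until
no nonterminal has two alternatives with a common prefix.

Round 1: X has alternatives sharing prefix 'f'. Introduce X': X → f X'
  Add: X' → n
  Add: X' → *
  Add: X' → n x

Round 2: X' has alternatives sharing prefix 'n'. Introduce X'': X' → n X''
  Add: X'' → ε
  Add: X'' → x

Round 3: E has alternatives sharing prefix 'n'. Introduce E': E → n E'
  Add: E' → ε
  Add: E' → f

No remaining common prefixes — done.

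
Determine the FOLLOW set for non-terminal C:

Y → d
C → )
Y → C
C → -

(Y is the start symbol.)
To compute FOLLOW(C), find every occurrence of C on a right-hand side N → α C β: add FIRST(β) \ {ε}, and if β is empty or nullable also add FOLLOW(N). Iterate to a fixed point.

In Y → C: C is at the end, add FOLLOW(Y)

The FOLLOW sets referred to above (computed the same way, to a fixed point):
  FOLLOW(Y) = { $ }

Taking the union: FOLLOW(C) = { $ }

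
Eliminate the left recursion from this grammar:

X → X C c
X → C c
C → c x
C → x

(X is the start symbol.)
X → C c X'
X' → C c X'
X' → ε
C → c x
C → x

X is directly left-recursive. The standard transformation for
  A → A α₁ | ... | A α_m | β₁ | ... | β_n
is
  A  → β₁ A' | ... | β_n A'
  A' → α₁ A' | ... | α_m A' | ε

X → C c becomes X → C c X'
X → X C c becomes X' → C c X'
Add X' → ε

Productions for other non-terminals are unchanged:
  C → c x
  C → x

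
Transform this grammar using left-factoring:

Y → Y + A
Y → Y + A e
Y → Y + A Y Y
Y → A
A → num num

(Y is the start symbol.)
Left-factoring transforms A → αβ₁ | αβ₂ into A → αA' and A' → β₁ | β₂
(α is the longest common prefix among the alternatives). Repeat until
no nonterminal has two alternatives with a common prefix.

Round 1: Y has alternatives sharing prefix 'Y + A'. Introduce Y': Y → Y + A Y'
  Add: Y' → ε
  Add: Y' → e
  Add: Y' → Y Y

No remaining common prefixes — done.

Resulting grammar:
Y → Y + A Y'
Y' → ε
Y' → e
Y' → Y Y
Y → A
A → num num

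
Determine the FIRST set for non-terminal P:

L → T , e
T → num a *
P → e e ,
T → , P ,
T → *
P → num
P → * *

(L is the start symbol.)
{ '*', 'e', 'num' }

To compute FIRST(P), examine every production with P on the left-hand side, reading each right-hand side left to right until a non-nullable symbol is reached.

From P → e e ,:
  - e is a terminal: add 'e' and stop
From P → num:
  - num is a terminal: add 'num' and stop
From P → * *:
  - '*' is a terminal: add '*' and stop

Collecting: FIRST(P) = { '*', 'e', 'num' }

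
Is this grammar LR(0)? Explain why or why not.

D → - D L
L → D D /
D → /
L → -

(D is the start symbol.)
No. Shift-reduce conflict between [L → - .] and [D → . - D L]

Augment with D' → D and build the canonical LR(0) collection (I0 = CLOSURE({[D' → . D]}), then GOTO on every symbol after a dot until no new states appear). It has 10 states:
  I0: { [D → . - D L], [D → . /], [D' → . D] }  — shift
  I1: { [D → - . D L], [D → . - D L], [D → . /] }  — shift
  I2: { [D → / .] }  — reduce
  I3: { [D' → D .] }  — accept
  I4: { [D → - D . L], [D → . - D L], [D → . /], [L → . -], [L → . D D /] }  — shift
  I5: { [D → - . D L], [D → . - D L], [D → . /], [L → - .] }  — shift, reduce
  I6: { [D → . - D L], [D → . /], [L → D . D /] }  — shift
  I7: { [D → - D L .] }  — reduce
  I8: { [L → D D . /] }  — shift
  I9: { [L → D D / .] }  — reduce

Conflict in state I5:
  Shift-reduce conflict between [L → - .] and [D → . - D L]
So the grammar is NOT LR(0).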